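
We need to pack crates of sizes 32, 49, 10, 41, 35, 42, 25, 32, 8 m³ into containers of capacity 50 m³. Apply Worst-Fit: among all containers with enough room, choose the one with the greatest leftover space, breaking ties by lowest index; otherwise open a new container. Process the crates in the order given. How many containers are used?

7 containers

32 m³ → container 1 (remaining 18 m³)
49 m³ → container 2 (remaining 1 m³)
10 m³ → container 1 (remaining 8 m³)
41 m³ → container 3 (remaining 9 m³)
35 m³ → container 4 (remaining 15 m³)
42 m³ → container 5 (remaining 8 m³)
25 m³ → container 6 (remaining 25 m³)
32 m³ → container 7 (remaining 18 m³)
8 m³ → container 6 (remaining 17 m³)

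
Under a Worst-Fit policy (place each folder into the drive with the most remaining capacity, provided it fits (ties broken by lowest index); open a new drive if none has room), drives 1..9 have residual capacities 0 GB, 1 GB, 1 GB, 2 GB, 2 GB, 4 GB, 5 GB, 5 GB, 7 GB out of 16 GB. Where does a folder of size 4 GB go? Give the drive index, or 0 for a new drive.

9

Drives with room: drive 6 (4 GB), drive 7 (5 GB), drive 8 (5 GB), drive 9 (7 GB).
Most room is drive 9 with 7 GB free.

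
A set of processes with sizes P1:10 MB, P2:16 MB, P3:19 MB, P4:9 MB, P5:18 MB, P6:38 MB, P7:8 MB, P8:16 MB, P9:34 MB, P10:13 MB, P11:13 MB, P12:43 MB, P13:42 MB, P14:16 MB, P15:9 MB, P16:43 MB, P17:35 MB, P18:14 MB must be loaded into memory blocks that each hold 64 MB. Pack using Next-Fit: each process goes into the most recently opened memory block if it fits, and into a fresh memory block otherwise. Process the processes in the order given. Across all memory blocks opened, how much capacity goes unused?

52

Put P1 (10 MB) in memory block 1; 54 MB remain.
Put P2 (16 MB) in memory block 1; 38 MB remain.
Put P3 (19 MB) in memory block 1; 19 MB remain.
Put P4 (9 MB) in memory block 1; 10 MB remain.
Put P5 (18 MB) in memory block 2; 46 MB remain.
Put P6 (38 MB) in memory block 2; 8 MB remain.
Put P7 (8 MB) in memory block 2; 0 MB remain.
Put P8 (16 MB) in memory block 3; 48 MB remain.
Put P9 (34 MB) in memory block 3; 14 MB remain.
Put P10 (13 MB) in memory block 3; 1 MB remain.
Put P11 (13 MB) in memory block 4; 51 MB remain.
Put P12 (43 MB) in memory block 4; 8 MB remain.
Put P13 (42 MB) in memory block 5; 22 MB remain.
Put P14 (16 MB) in memory block 5; 6 MB remain.
Put P15 (9 MB) in memory block 6; 55 MB remain.
Put P16 (43 MB) in memory block 6; 12 MB remain.
Put P17 (35 MB) in memory block 7; 29 MB remain.
Put P18 (14 MB) in memory block 7; 15 MB remain.
7 memory blocks × 64 MB = 448 MB; used 396 MB; unused 52 MB.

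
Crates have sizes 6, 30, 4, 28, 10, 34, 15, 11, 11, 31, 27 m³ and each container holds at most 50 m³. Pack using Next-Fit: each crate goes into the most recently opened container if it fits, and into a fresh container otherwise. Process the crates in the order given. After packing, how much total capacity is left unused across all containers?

93

container 1: place 6 m³, 44 m³ left
container 1: place 30 m³, 14 m³ left
container 1: place 4 m³, 10 m³ left
container 2: place 28 m³, 22 m³ left
container 2: place 10 m³, 12 m³ left
container 3: place 34 m³, 16 m³ left
container 3: place 15 m³, 1 m³ left
container 4: place 11 m³, 39 m³ left
container 4: place 11 m³, 28 m³ left
container 5: place 31 m³, 19 m³ left
container 6: place 27 m³, 23 m³ left
6 containers × 50 m³ = 300 m³; used 207 m³; unused 93 m³.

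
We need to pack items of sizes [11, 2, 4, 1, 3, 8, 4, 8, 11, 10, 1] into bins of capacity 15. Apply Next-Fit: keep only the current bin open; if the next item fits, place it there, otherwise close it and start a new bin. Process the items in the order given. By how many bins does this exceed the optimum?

Next-Fit: [11,2] [4,1,3] [8,4] [8] [11] [10,1] → 6 bins.
Total size 63; any packing needs at least ⌈63/15⌉ = 5 bins.
An optimal packing achieves that bound: [11,4] [11,4] [10,3,2] [8,1,1] [8] → 5 bins.
Excess: 6 − 5 = 1.

1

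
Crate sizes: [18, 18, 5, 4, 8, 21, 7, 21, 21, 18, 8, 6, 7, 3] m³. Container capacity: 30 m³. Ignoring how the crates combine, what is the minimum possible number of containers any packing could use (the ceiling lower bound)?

Total size = 18 + 18 + 5 + 4 + 8 + 21 + 7 + 21 + 21 + 18 + 8 + 6 + 7 + 3 = 165 m³.
⌈165 / 30⌉ = 6.

6 containers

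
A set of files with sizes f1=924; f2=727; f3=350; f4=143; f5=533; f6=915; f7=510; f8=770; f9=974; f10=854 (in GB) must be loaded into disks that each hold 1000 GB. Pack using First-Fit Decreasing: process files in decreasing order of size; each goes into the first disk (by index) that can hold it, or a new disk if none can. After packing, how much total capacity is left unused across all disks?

1300

Sorted descending: 974, 924, 915, 854, 770, 727, 533, 510, 350, 143.
Put 974 GB in disk 1; 26 GB remain.
Put 924 GB in disk 2; 76 GB remain.
Put 915 GB in disk 3; 85 GB remain.
Put 854 GB in disk 4; 146 GB remain.
Put 770 GB in disk 5; 230 GB remain.
Put 727 GB in disk 6; 273 GB remain.
Put 533 GB in disk 7; 467 GB remain.
Put 510 GB in disk 8; 490 GB remain.
Put 350 GB in disk 7; 117 GB remain.
Put 143 GB in disk 4; 3 GB remain.
8 disks × 1000 GB = 8000 GB; used 6700 GB; unused 1300 GB.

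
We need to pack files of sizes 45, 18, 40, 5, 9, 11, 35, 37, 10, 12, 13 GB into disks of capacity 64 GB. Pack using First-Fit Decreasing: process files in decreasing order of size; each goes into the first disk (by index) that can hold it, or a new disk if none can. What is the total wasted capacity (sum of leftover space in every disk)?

Sorted descending: 45, 40, 37, 35, 18, 13, 12, 11, 10, 9, 5.
45 GB → disk 1 (remaining 19 GB)
40 GB → disk 2 (remaining 24 GB)
37 GB → disk 3 (remaining 27 GB)
35 GB → disk 4 (remaining 29 GB)
18 GB → disk 1 (remaining 1 GB)
13 GB → disk 2 (remaining 11 GB)
12 GB → disk 3 (remaining 15 GB)
11 GB → disk 2 (remaining 0 GB)
10 GB → disk 3 (remaining 5 GB)
9 GB → disk 4 (remaining 20 GB)
5 GB → disk 3 (remaining 0 GB)
4 disks × 64 GB = 256 GB; used 235 GB; unused 21 GB.

21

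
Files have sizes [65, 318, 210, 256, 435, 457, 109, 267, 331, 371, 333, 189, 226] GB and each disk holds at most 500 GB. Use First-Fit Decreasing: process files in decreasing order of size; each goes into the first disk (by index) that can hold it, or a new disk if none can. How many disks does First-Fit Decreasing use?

9

Sorted descending: 457, 435, 371, 333, 331, 318, 267, 256, 226, 210, 189, 109, 65.
Put 457 GB in disk 1; 43 GB remain.
Put 435 GB in disk 2; 65 GB remain.
Put 371 GB in disk 3; 129 GB remain.
Put 333 GB in disk 4; 167 GB remain.
Put 331 GB in disk 5; 169 GB remain.
Put 318 GB in disk 6; 182 GB remain.
Put 267 GB in disk 7; 233 GB remain.
Put 256 GB in disk 8; 244 GB remain.
Put 226 GB in disk 7; 7 GB remain.
Put 210 GB in disk 8; 34 GB remain.
Put 189 GB in disk 9; 311 GB remain.
Put 109 GB in disk 3; 20 GB remain.
Put 65 GB in disk 2; 0 GB remain.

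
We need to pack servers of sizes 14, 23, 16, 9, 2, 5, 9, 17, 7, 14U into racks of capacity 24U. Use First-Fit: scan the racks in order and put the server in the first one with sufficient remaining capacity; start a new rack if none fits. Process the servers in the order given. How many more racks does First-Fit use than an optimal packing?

First-Fit: [14,9] [23] [16,2,5] [9,7] [17] [14] → 6 racks.
Total size 116U; any packing needs at least ⌈116/24⌉ = 5 racks.
An optimal packing achieves that bound: [23] [17,7] [16,5,2] [14,9] [14,9] → 5 racks.
Excess: 6 − 5 = 1.

1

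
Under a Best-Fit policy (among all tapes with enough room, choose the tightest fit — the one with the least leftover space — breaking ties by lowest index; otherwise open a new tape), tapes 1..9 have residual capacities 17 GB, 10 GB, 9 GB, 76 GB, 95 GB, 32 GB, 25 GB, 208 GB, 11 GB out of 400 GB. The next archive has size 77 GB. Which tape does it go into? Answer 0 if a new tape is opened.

5

Tapes with room: tape 5 (95 GB), tape 8 (208 GB).
Tightest fit is tape 5 with 95 GB free.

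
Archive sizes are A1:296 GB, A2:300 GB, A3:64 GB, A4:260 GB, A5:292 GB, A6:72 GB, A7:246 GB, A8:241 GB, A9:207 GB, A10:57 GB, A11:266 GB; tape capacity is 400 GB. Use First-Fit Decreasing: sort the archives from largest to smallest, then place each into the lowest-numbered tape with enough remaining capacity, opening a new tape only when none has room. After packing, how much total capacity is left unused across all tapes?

899

Sorted descending: 300, 296, 292, 266, 260, 246, 241, 207, 72, 64, 57.
300 GB → tape 1 (remaining 100 GB)
296 GB → tape 2 (remaining 104 GB)
292 GB → tape 3 (remaining 108 GB)
266 GB → tape 4 (remaining 134 GB)
260 GB → tape 5 (remaining 140 GB)
246 GB → tape 6 (remaining 154 GB)
241 GB → tape 7 (remaining 159 GB)
207 GB → tape 8 (remaining 193 GB)
72 GB → tape 1 (remaining 28 GB)
64 GB → tape 2 (remaining 40 GB)
57 GB → tape 3 (remaining 51 GB)
8 tapes × 400 GB = 3200 GB; used 2301 GB; unused 899 GB.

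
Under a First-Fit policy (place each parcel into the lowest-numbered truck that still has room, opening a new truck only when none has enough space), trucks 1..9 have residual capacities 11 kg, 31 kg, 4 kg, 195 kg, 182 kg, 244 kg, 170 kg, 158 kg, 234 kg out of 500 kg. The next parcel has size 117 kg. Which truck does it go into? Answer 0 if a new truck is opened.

Trucks with room: truck 4 (195 kg), truck 5 (182 kg), truck 6 (244 kg), truck 7 (170 kg), truck 8 (158 kg), truck 9 (234 kg).
The first with room is truck 4.

4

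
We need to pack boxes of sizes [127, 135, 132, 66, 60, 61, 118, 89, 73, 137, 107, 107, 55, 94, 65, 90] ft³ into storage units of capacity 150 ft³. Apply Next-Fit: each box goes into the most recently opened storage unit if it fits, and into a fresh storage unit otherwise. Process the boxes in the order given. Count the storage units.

14 storage units

Put 127 ft³ in storage unit 1; 23 ft³ remain.
Put 135 ft³ in storage unit 2; 15 ft³ remain.
Put 132 ft³ in storage unit 3; 18 ft³ remain.
Put 66 ft³ in storage unit 4; 84 ft³ remain.
Put 60 ft³ in storage unit 4; 24 ft³ remain.
Put 61 ft³ in storage unit 5; 89 ft³ remain.
Put 118 ft³ in storage unit 6; 32 ft³ remain.
Put 89 ft³ in storage unit 7; 61 ft³ remain.
Put 73 ft³ in storage unit 8; 77 ft³ remain.
Put 137 ft³ in storage unit 9; 13 ft³ remain.
Put 107 ft³ in storage unit 10; 43 ft³ remain.
Put 107 ft³ in storage unit 11; 43 ft³ remain.
Put 55 ft³ in storage unit 12; 95 ft³ remain.
Put 94 ft³ in storage unit 12; 1 ft³ remain.
Put 65 ft³ in storage unit 13; 85 ft³ remain.
Put 90 ft³ in storage unit 14; 60 ft³ remain.
Final storage units: [127] [135] [132] [66,60] [61] [118] [89] [73] [137] [107] [107] [55,94] [65] [90].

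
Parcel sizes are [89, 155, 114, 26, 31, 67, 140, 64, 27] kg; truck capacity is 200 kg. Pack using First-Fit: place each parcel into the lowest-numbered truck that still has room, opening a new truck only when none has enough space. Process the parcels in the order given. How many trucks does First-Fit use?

Put 89 kg in truck 1; 111 kg remain.
Put 155 kg in truck 2; 45 kg remain.
Put 114 kg in truck 3; 86 kg remain.
Put 26 kg in truck 1; 85 kg remain.
Put 31 kg in truck 1; 54 kg remain.
Put 67 kg in truck 3; 19 kg remain.
Put 140 kg in truck 4; 60 kg remain.
Put 64 kg in truck 5; 136 kg remain.
Put 27 kg in truck 1; 27 kg remain.
Final trucks: [89,26,31,27] [155] [114,67] [140] [64].

5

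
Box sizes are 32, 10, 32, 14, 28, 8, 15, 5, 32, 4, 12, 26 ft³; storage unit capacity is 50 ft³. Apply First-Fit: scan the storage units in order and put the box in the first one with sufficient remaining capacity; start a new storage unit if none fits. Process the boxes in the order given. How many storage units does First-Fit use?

5 storage units

32 ft³ → storage unit 1 (remaining 18 ft³)
10 ft³ → storage unit 1 (remaining 8 ft³)
32 ft³ → storage unit 2 (remaining 18 ft³)
14 ft³ → storage unit 2 (remaining 4 ft³)
28 ft³ → storage unit 3 (remaining 22 ft³)
8 ft³ → storage unit 1 (remaining 0 ft³)
15 ft³ → storage unit 3 (remaining 7 ft³)
5 ft³ → storage unit 3 (remaining 2 ft³)
32 ft³ → storage unit 4 (remaining 18 ft³)
4 ft³ → storage unit 2 (remaining 0 ft³)
12 ft³ → storage unit 4 (remaining 6 ft³)
26 ft³ → storage unit 5 (remaining 24 ft³)
Final storage units: [32,10,8] [32,14,4] [28,15,5] [32,12] [26].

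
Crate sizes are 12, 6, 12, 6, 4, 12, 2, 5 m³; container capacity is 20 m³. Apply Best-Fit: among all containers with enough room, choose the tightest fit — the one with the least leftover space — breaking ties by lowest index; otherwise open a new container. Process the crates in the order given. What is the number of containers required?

4 containers

container 1: place 12 m³, 8 m³ left
container 1: place 6 m³, 2 m³ left
container 2: place 12 m³, 8 m³ left
container 2: place 6 m³, 2 m³ left
container 3: place 4 m³, 16 m³ left
container 3: place 12 m³, 4 m³ left
container 1: place 2 m³, 0 m³ left
container 4: place 5 m³, 15 m³ left
Final containers: [12,6,2] [12,6] [4,12] [5].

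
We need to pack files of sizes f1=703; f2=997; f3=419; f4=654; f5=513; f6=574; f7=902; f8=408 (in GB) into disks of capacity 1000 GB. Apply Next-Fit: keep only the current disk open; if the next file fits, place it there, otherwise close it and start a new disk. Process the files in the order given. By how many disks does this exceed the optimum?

2

Next-Fit: [703] [997] [419] [654] [513] [574] [902] [408] → 8 disks.
Total size 5170 GB; any packing needs at least ⌈5170/1000⌉ = 6 disks.
An optimal packing achieves that bound: [997] [902] [703] [654] [574,419] [513,408] → 6 disks.
Excess: 8 − 6 = 2.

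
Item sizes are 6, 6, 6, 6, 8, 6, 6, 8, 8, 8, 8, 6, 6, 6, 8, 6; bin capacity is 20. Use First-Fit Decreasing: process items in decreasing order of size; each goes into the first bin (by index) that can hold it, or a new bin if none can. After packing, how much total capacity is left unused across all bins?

32

Sorted descending: 8, 8, 8, 8, 8, 8, 6, 6, 6, 6, 6, 6, 6, 6, 6, 6.
bin 1: place 8, 12 left
bin 1: place 8, 4 left
bin 2: place 8, 12 left
bin 2: place 8, 4 left
bin 3: place 8, 12 left
bin 3: place 8, 4 left
bin 4: place 6, 14 left
bin 4: place 6, 8 left
bin 4: place 6, 2 left
bin 5: place 6, 14 left
bin 5: place 6, 8 left
bin 5: place 6, 2 left
bin 6: place 6, 14 left
bin 6: place 6, 8 left
bin 6: place 6, 2 left
bin 7: place 6, 14 left
7 bins × 20 = 140; used 108; unused 32.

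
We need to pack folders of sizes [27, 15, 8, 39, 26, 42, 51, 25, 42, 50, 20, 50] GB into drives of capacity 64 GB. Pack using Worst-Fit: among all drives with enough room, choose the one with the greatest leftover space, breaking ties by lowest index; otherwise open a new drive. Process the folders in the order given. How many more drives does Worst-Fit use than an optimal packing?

1

Worst-Fit: [27,15,8] [39,20] [26,25] [42] [51] [42] [50] [50] → 8 drives.
Total size 395 GB; any packing needs at least ⌈395/64⌉ = 7 drives.
An optimal packing achieves that bound: [51,8] [50] [50] [42,20] [42,15] [39,25] [27,26] → 7 drives.
Excess: 8 − 7 = 1.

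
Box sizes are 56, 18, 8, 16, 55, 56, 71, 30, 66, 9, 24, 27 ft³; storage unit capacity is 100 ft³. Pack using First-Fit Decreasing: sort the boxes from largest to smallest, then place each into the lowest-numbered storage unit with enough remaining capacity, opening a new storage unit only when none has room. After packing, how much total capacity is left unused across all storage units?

64

Sorted descending: 71, 66, 56, 56, 55, 30, 27, 24, 18, 16, 9, 8.
Put 71 ft³ in storage unit 1; 29 ft³ remain.
Put 66 ft³ in storage unit 2; 34 ft³ remain.
Put 56 ft³ in storage unit 3; 44 ft³ remain.
Put 56 ft³ in storage unit 4; 44 ft³ remain.
Put 55 ft³ in storage unit 5; 45 ft³ remain.
Put 30 ft³ in storage unit 2; 4 ft³ remain.
Put 27 ft³ in storage unit 1; 2 ft³ remain.
Put 24 ft³ in storage unit 3; 20 ft³ remain.
Put 18 ft³ in storage unit 3; 2 ft³ remain.
Put 16 ft³ in storage unit 4; 28 ft³ remain.
Put 9 ft³ in storage unit 4; 19 ft³ remain.
Put 8 ft³ in storage unit 4; 11 ft³ remain.
5 storage units × 100 ft³ = 500 ft³; used 436 ft³; unused 64 ft³.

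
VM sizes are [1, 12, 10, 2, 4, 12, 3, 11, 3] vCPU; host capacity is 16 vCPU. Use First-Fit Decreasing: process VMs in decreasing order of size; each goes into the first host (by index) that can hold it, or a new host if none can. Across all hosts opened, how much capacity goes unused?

Sorted descending: 12, 12, 11, 10, 4, 3, 3, 2, 1.
host 1: place 12 vCPU, 4 vCPU left
host 2: place 12 vCPU, 4 vCPU left
host 3: place 11 vCPU, 5 vCPU left
host 4: place 10 vCPU, 6 vCPU left
host 1: place 4 vCPU, 0 vCPU left
host 2: place 3 vCPU, 1 vCPU left
host 3: place 3 vCPU, 2 vCPU left
host 3: place 2 vCPU, 0 vCPU left
host 2: place 1 vCPU, 0 vCPU left
4 hosts × 16 vCPU = 64 vCPU; used 58 vCPU; unused 6 vCPU.

6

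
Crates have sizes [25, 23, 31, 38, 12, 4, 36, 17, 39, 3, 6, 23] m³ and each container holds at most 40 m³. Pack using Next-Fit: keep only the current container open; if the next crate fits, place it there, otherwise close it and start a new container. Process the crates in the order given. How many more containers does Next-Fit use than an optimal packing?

2

Next-Fit: [25] [23] [31] [38] [12,4] [36] [17] [39] [3,6,23] → 9 containers.
Total size 257 m³; any packing needs at least ⌈257/40⌉ = 7 containers.
An optimal packing achieves that bound: [39] [38] [36,4] [31,6,3] [25,12] [23,17] [23] → 7 containers.
Excess: 9 − 7 = 2.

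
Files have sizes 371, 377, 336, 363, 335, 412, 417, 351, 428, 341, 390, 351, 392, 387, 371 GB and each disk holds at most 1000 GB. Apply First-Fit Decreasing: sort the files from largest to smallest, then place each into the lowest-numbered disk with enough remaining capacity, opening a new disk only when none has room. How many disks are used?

Sorted descending: 428, 417, 412, 392, 390, 387, 377, 371, 371, 363, 351, 351, 341, 336, 335.
Put 428 GB in disk 1; 572 GB remain.
Put 417 GB in disk 1; 155 GB remain.
Put 412 GB in disk 2; 588 GB remain.
Put 392 GB in disk 2; 196 GB remain.
Put 390 GB in disk 3; 610 GB remain.
Put 387 GB in disk 3; 223 GB remain.
Put 377 GB in disk 4; 623 GB remain.
Put 371 GB in disk 4; 252 GB remain.
Put 371 GB in disk 5; 629 GB remain.
Put 363 GB in disk 5; 266 GB remain.
Put 351 GB in disk 6; 649 GB remain.
Put 351 GB in disk 6; 298 GB remain.
Put 341 GB in disk 7; 659 GB remain.
Put 336 GB in disk 7; 323 GB remain.
Put 335 GB in disk 8; 665 GB remain.
Final disks: [428,417] [412,392] [390,387] [377,371] [371,363] [351,351] [341,336] [335].

8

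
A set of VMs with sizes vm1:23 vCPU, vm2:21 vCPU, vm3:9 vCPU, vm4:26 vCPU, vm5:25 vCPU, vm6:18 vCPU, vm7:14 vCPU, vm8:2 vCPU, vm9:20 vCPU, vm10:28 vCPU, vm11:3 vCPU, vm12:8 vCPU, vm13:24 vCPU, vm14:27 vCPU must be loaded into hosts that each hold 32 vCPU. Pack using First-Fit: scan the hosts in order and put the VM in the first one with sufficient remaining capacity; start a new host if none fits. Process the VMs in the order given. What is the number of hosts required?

Put vm1 (23 vCPU) in host 1; 9 vCPU remain.
Put vm2 (21 vCPU) in host 2; 11 vCPU remain.
Put vm3 (9 vCPU) in host 1; 0 vCPU remain.
Put vm4 (26 vCPU) in host 3; 6 vCPU remain.
Put vm5 (25 vCPU) in host 4; 7 vCPU remain.
Put vm6 (18 vCPU) in host 5; 14 vCPU remain.
Put vm7 (14 vCPU) in host 5; 0 vCPU remain.
Put vm8 (2 vCPU) in host 2; 9 vCPU remain.
Put vm9 (20 vCPU) in host 6; 12 vCPU remain.
Put vm10 (28 vCPU) in host 7; 4 vCPU remain.
Put vm11 (3 vCPU) in host 2; 6 vCPU remain.
Put vm12 (8 vCPU) in host 6; 4 vCPU remain.
Put vm13 (24 vCPU) in host 8; 8 vCPU remain.
Put vm14 (27 vCPU) in host 9; 5 vCPU remain.

9 hosts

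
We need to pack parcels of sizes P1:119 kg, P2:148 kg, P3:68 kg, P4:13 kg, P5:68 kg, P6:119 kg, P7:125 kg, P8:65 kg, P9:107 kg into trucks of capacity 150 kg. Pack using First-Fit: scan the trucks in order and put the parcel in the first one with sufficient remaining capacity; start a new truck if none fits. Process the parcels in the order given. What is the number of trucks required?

7

P1 (119 kg) → truck 1 (remaining 31 kg)
P2 (148 kg) → truck 2 (remaining 2 kg)
P3 (68 kg) → truck 3 (remaining 82 kg)
P4 (13 kg) → truck 1 (remaining 18 kg)
P5 (68 kg) → truck 3 (remaining 14 kg)
P6 (119 kg) → truck 4 (remaining 31 kg)
P7 (125 kg) → truck 5 (remaining 25 kg)
P8 (65 kg) → truck 6 (remaining 85 kg)
P9 (107 kg) → truck 7 (remaining 43 kg)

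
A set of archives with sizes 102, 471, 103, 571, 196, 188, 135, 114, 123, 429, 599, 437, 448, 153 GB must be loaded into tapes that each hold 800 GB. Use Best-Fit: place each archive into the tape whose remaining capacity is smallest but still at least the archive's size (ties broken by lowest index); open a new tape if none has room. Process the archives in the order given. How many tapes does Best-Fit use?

7

102 GB → tape 1 (remaining 698 GB)
471 GB → tape 1 (remaining 227 GB)
103 GB → tape 1 (remaining 124 GB)
571 GB → tape 2 (remaining 229 GB)
196 GB → tape 2 (remaining 33 GB)
188 GB → tape 3 (remaining 612 GB)
135 GB → tape 3 (remaining 477 GB)
114 GB → tape 1 (remaining 10 GB)
123 GB → tape 3 (remaining 354 GB)
429 GB → tape 4 (remaining 371 GB)
599 GB → tape 5 (remaining 201 GB)
437 GB → tape 6 (remaining 363 GB)
448 GB → tape 7 (remaining 352 GB)
153 GB → tape 5 (remaining 48 GB)
Final tapes: [102,471,103,114] [571,196] [188,135,123] [429] [599,153] [437] [448].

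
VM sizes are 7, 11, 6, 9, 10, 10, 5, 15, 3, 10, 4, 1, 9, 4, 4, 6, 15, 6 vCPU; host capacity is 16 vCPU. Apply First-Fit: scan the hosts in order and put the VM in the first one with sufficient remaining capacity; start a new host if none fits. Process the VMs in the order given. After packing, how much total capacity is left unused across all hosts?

9

7 vCPU → host 1 (remaining 9 vCPU)
11 vCPU → host 2 (remaining 5 vCPU)
6 vCPU → host 1 (remaining 3 vCPU)
9 vCPU → host 3 (remaining 7 vCPU)
10 vCPU → host 4 (remaining 6 vCPU)
10 vCPU → host 5 (remaining 6 vCPU)
5 vCPU → host 2 (remaining 0 vCPU)
15 vCPU → host 6 (remaining 1 vCPU)
3 vCPU → host 1 (remaining 0 vCPU)
10 vCPU → host 7 (remaining 6 vCPU)
4 vCPU → host 3 (remaining 3 vCPU)
1 vCPU → host 3 (remaining 2 vCPU)
9 vCPU → host 8 (remaining 7 vCPU)
4 vCPU → host 4 (remaining 2 vCPU)
4 vCPU → host 5 (remaining 2 vCPU)
6 vCPU → host 7 (remaining 0 vCPU)
15 vCPU → host 9 (remaining 1 vCPU)
6 vCPU → host 8 (remaining 1 vCPU)
9 hosts × 16 vCPU = 144 vCPU; used 135 vCPU; unused 9 vCPU.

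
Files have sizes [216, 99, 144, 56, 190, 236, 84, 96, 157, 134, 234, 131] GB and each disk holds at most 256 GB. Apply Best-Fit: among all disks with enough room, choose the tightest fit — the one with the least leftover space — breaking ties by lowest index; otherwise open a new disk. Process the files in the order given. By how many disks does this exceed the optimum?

Best-Fit: [216] [99,144] [56,190] [236] [84,96] [157] [134] [234] [131] → 9 disks.
8 files exceed 128 GB (half the capacity), and no two of those can share a disk, so at least 8 disks are needed.
An optimal packing achieves that bound: [236] [234] [216] [190,56] [157,99] [144,96] [134,84] [131] → 8 disks.
Excess: 9 − 8 = 1.

1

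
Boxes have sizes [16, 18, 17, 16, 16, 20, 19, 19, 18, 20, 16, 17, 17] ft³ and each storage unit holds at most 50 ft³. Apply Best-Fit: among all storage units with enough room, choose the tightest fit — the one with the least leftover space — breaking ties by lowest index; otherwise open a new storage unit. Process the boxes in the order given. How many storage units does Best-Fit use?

6

16 ft³ → storage unit 1 (remaining 34 ft³)
18 ft³ → storage unit 1 (remaining 16 ft³)
17 ft³ → storage unit 2 (remaining 33 ft³)
16 ft³ → storage unit 1 (remaining 0 ft³)
16 ft³ → storage unit 2 (remaining 17 ft³)
20 ft³ → storage unit 3 (remaining 30 ft³)
19 ft³ → storage unit 3 (remaining 11 ft³)
19 ft³ → storage unit 4 (remaining 31 ft³)
18 ft³ → storage unit 4 (remaining 13 ft³)
20 ft³ → storage unit 5 (remaining 30 ft³)
16 ft³ → storage unit 2 (remaining 1 ft³)
17 ft³ → storage unit 5 (remaining 13 ft³)
17 ft³ → storage unit 6 (remaining 33 ft³)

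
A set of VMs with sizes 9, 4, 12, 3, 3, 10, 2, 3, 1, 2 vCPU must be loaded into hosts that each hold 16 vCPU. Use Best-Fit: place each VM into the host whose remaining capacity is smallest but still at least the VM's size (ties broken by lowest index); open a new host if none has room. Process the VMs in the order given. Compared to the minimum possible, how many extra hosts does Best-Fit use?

Best-Fit: [9,4,3] [12,3,1] [10,2,3] [2] → 4 hosts.
Total size 49 vCPU; any packing needs at least ⌈49/16⌉ = 4 hosts.
So 4 is already optimal.

0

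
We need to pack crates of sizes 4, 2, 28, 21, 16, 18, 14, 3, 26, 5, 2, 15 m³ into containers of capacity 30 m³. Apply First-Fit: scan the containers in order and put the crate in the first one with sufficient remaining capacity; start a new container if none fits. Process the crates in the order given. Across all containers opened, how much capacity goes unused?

26

4 m³ → container 1 (remaining 26 m³)
2 m³ → container 1 (remaining 24 m³)
28 m³ → container 2 (remaining 2 m³)
21 m³ → container 1 (remaining 3 m³)
16 m³ → container 3 (remaining 14 m³)
18 m³ → container 4 (remaining 12 m³)
14 m³ → container 3 (remaining 0 m³)
3 m³ → container 1 (remaining 0 m³)
26 m³ → container 5 (remaining 4 m³)
5 m³ → container 4 (remaining 7 m³)
2 m³ → container 2 (remaining 0 m³)
15 m³ → container 6 (remaining 15 m³)
6 containers × 30 m³ = 180 m³; used 154 m³; unused 26 m³.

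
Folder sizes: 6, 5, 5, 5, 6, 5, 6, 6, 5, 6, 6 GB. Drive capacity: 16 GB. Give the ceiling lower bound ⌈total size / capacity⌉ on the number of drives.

4

Total size = 6 + 5 + 5 + 5 + 6 + 5 + 6 + 6 + 5 + 6 + 6 = 61 GB.
⌈61 / 16⌉ = 4.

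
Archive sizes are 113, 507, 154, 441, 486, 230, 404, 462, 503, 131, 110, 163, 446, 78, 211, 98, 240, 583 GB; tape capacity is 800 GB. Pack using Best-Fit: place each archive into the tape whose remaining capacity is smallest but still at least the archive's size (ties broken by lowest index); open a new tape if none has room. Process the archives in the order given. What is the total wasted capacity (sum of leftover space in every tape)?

tape 1: place 113 GB, 687 GB left
tape 1: place 507 GB, 180 GB left
tape 1: place 154 GB, 26 GB left
tape 2: place 441 GB, 359 GB left
tape 3: place 486 GB, 314 GB left
tape 3: place 230 GB, 84 GB left
tape 4: place 404 GB, 396 GB left
tape 5: place 462 GB, 338 GB left
tape 6: place 503 GB, 297 GB left
tape 6: place 131 GB, 166 GB left
tape 6: place 110 GB, 56 GB left
tape 5: place 163 GB, 175 GB left
tape 7: place 446 GB, 354 GB left
tape 3: place 78 GB, 6 GB left
tape 7: place 211 GB, 143 GB left
tape 7: place 98 GB, 45 GB left
tape 2: place 240 GB, 119 GB left
tape 8: place 583 GB, 217 GB left
8 tapes × 800 GB = 6400 GB; used 5360 GB; unused 1040 GB.

1040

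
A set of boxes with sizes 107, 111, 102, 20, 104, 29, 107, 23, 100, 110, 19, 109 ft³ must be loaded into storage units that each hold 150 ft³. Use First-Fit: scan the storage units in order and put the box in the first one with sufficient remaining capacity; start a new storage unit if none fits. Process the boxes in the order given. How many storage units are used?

8 storage units

107 ft³ → storage unit 1 (remaining 43 ft³)
111 ft³ → storage unit 2 (remaining 39 ft³)
102 ft³ → storage unit 3 (remaining 48 ft³)
20 ft³ → storage unit 1 (remaining 23 ft³)
104 ft³ → storage unit 4 (remaining 46 ft³)
29 ft³ → storage unit 2 (remaining 10 ft³)
107 ft³ → storage unit 5 (remaining 43 ft³)
23 ft³ → storage unit 1 (remaining 0 ft³)
100 ft³ → storage unit 6 (remaining 50 ft³)
110 ft³ → storage unit 7 (remaining 40 ft³)
19 ft³ → storage unit 3 (remaining 29 ft³)
109 ft³ → storage unit 8 (remaining 41 ft³)
Final storage units: [107,20,23] [111,29] [102,19] [104] [107] [100] [110] [109].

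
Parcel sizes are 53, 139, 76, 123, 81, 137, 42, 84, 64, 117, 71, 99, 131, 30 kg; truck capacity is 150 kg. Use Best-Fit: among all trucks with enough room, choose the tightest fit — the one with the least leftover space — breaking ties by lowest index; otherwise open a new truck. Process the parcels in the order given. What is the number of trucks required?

truck 1: place 53 kg, 97 kg left
truck 2: place 139 kg, 11 kg left
truck 1: place 76 kg, 21 kg left
truck 3: place 123 kg, 27 kg left
truck 4: place 81 kg, 69 kg left
truck 5: place 137 kg, 13 kg left
truck 4: place 42 kg, 27 kg left
truck 6: place 84 kg, 66 kg left
truck 6: place 64 kg, 2 kg left
truck 7: place 117 kg, 33 kg left
truck 8: place 71 kg, 79 kg left
truck 9: place 99 kg, 51 kg left
truck 10: place 131 kg, 19 kg left
truck 7: place 30 kg, 3 kg left
Final trucks: [53,76] [139] [123] [81,42] [137] [84,64] [117,30] [71] [99] [131].

10 trucks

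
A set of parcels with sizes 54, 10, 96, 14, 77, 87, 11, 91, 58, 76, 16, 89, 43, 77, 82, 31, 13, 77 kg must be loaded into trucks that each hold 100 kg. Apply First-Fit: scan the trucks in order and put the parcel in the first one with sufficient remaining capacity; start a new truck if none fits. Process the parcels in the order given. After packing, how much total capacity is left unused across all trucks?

198

Put 54 kg in truck 1; 46 kg remain.
Put 10 kg in truck 1; 36 kg remain.
Put 96 kg in truck 2; 4 kg remain.
Put 14 kg in truck 1; 22 kg remain.
Put 77 kg in truck 3; 23 kg remain.
Put 87 kg in truck 4; 13 kg remain.
Put 11 kg in truck 1; 11 kg remain.
Put 91 kg in truck 5; 9 kg remain.
Put 58 kg in truck 6; 42 kg remain.
Put 76 kg in truck 7; 24 kg remain.
Put 16 kg in truck 3; 7 kg remain.
Put 89 kg in truck 8; 11 kg remain.
Put 43 kg in truck 9; 57 kg remain.
Put 77 kg in truck 10; 23 kg remain.
Put 82 kg in truck 11; 18 kg remain.
Put 31 kg in truck 6; 11 kg remain.
Put 13 kg in truck 4; 0 kg remain.
Put 77 kg in truck 12; 23 kg remain.
12 trucks × 100 kg = 1200 kg; used 1002 kg; unused 198 kg.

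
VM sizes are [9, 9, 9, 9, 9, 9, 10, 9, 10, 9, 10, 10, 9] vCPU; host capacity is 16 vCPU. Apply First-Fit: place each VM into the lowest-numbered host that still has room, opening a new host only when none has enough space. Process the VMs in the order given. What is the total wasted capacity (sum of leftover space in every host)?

87

host 1: place 9 vCPU, 7 vCPU left
host 2: place 9 vCPU, 7 vCPU left
host 3: place 9 vCPU, 7 vCPU left
host 4: place 9 vCPU, 7 vCPU left
host 5: place 9 vCPU, 7 vCPU left
host 6: place 9 vCPU, 7 vCPU left
host 7: place 10 vCPU, 6 vCPU left
host 8: place 9 vCPU, 7 vCPU left
host 9: place 10 vCPU, 6 vCPU left
host 10: place 9 vCPU, 7 vCPU left
host 11: place 10 vCPU, 6 vCPU left
host 12: place 10 vCPU, 6 vCPU left
host 13: place 9 vCPU, 7 vCPU left
13 hosts × 16 vCPU = 208 vCPU; used 121 vCPU; unused 87 vCPU.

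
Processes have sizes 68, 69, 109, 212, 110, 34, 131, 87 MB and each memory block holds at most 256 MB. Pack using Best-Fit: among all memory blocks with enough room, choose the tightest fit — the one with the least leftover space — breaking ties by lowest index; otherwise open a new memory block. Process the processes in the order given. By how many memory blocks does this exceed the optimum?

Best-Fit: [68,69,109] [212,34] [110,131] [87] → 4 memory blocks.
Total size 820 MB; any packing needs at least ⌈820/256⌉ = 4 memory blocks.
So 4 is already optimal.

0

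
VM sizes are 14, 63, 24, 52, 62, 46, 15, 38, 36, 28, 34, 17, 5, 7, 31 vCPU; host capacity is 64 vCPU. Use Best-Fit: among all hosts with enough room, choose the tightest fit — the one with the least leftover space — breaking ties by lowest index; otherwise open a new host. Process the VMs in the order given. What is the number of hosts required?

9

host 1: place 14 vCPU, 50 vCPU left
host 2: place 63 vCPU, 1 vCPU left
host 1: place 24 vCPU, 26 vCPU left
host 3: place 52 vCPU, 12 vCPU left
host 4: place 62 vCPU, 2 vCPU left
host 5: place 46 vCPU, 18 vCPU left
host 5: place 15 vCPU, 3 vCPU left
host 6: place 38 vCPU, 26 vCPU left
host 7: place 36 vCPU, 28 vCPU left
host 7: place 28 vCPU, 0 vCPU left
host 8: place 34 vCPU, 30 vCPU left
host 1: place 17 vCPU, 9 vCPU left
host 1: place 5 vCPU, 4 vCPU left
host 3: place 7 vCPU, 5 vCPU left
host 9: place 31 vCPU, 33 vCPU left
Final hosts: [14,24,17,5] [63] [52,7] [62] [46,15] [38] [36,28] [34] [31].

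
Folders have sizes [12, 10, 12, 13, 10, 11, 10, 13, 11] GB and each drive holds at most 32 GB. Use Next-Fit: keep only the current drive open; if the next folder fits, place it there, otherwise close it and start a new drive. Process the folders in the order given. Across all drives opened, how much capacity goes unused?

26

12 GB → drive 1 (remaining 20 GB)
10 GB → drive 1 (remaining 10 GB)
12 GB → drive 2 (remaining 20 GB)
13 GB → drive 2 (remaining 7 GB)
10 GB → drive 3 (remaining 22 GB)
11 GB → drive 3 (remaining 11 GB)
10 GB → drive 3 (remaining 1 GB)
13 GB → drive 4 (remaining 19 GB)
11 GB → drive 4 (remaining 8 GB)
4 drives × 32 GB = 128 GB; used 102 GB; unused 26 GB.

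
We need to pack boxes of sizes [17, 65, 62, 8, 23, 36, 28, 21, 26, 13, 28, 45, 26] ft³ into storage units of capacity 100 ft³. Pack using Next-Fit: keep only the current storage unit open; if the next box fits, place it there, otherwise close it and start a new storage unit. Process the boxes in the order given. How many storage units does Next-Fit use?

Put 17 ft³ in storage unit 1; 83 ft³ remain.
Put 65 ft³ in storage unit 1; 18 ft³ remain.
Put 62 ft³ in storage unit 2; 38 ft³ remain.
Put 8 ft³ in storage unit 2; 30 ft³ remain.
Put 23 ft³ in storage unit 2; 7 ft³ remain.
Put 36 ft³ in storage unit 3; 64 ft³ remain.
Put 28 ft³ in storage unit 3; 36 ft³ remain.
Put 21 ft³ in storage unit 3; 15 ft³ remain.
Put 26 ft³ in storage unit 4; 74 ft³ remain.
Put 13 ft³ in storage unit 4; 61 ft³ remain.
Put 28 ft³ in storage unit 4; 33 ft³ remain.
Put 45 ft³ in storage unit 5; 55 ft³ remain.
Put 26 ft³ in storage unit 5; 29 ft³ remain.

5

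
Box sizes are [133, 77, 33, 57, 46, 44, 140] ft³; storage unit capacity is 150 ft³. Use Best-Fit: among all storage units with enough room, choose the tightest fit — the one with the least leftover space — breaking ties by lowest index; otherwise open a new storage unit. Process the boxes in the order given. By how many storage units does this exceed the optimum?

0

Best-Fit: [133] [77,33] [57,46,44] [140] → 4 storage units.
Total size 530 ft³; any packing needs at least ⌈530/150⌉ = 4 storage units.
So 4 is already optimal.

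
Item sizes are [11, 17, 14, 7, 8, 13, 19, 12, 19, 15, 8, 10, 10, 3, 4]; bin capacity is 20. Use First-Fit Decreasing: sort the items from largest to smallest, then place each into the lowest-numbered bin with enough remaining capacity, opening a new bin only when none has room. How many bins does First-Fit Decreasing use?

Sorted descending: 19, 19, 17, 15, 14, 13, 12, 11, 10, 10, 8, 8, 7, 4, 3.
Put 19 in bin 1; 1 remain.
Put 19 in bin 2; 1 remain.
Put 17 in bin 3; 3 remain.
Put 15 in bin 4; 5 remain.
Put 14 in bin 5; 6 remain.
Put 13 in bin 6; 7 remain.
Put 12 in bin 7; 8 remain.
Put 11 in bin 8; 9 remain.
Put 10 in bin 9; 10 remain.
Put 10 in bin 9; 0 remain.
Put 8 in bin 7; 0 remain.
Put 8 in bin 8; 1 remain.
Put 7 in bin 6; 0 remain.
Put 4 in bin 4; 1 remain.
Put 3 in bin 3; 0 remain.

9 bins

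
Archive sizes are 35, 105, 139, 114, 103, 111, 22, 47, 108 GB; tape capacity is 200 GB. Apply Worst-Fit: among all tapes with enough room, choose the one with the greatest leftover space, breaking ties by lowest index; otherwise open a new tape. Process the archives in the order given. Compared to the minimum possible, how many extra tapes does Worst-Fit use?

Worst-Fit: [35,105] [139] [114] [103,22] [111,47] [108] → 6 tapes.
6 archives exceed 100 GB (half the capacity), and no two of those can share a tape, so at least 6 tapes are needed.
So 6 is already optimal.

0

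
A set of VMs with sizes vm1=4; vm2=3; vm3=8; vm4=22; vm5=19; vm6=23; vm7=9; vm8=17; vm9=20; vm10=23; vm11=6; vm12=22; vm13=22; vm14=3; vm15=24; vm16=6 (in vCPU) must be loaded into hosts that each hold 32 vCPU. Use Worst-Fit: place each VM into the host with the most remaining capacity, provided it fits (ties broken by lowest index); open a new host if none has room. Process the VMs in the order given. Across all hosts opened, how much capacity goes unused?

vm1 (4 vCPU) → host 1 (remaining 28 vCPU)
vm2 (3 vCPU) → host 1 (remaining 25 vCPU)
vm3 (8 vCPU) → host 1 (remaining 17 vCPU)
vm4 (22 vCPU) → host 2 (remaining 10 vCPU)
vm5 (19 vCPU) → host 3 (remaining 13 vCPU)
vm6 (23 vCPU) → host 4 (remaining 9 vCPU)
vm7 (9 vCPU) → host 1 (remaining 8 vCPU)
vm8 (17 vCPU) → host 5 (remaining 15 vCPU)
vm9 (20 vCPU) → host 6 (remaining 12 vCPU)
vm10 (23 vCPU) → host 7 (remaining 9 vCPU)
vm11 (6 vCPU) → host 5 (remaining 9 vCPU)
vm12 (22 vCPU) → host 8 (remaining 10 vCPU)
vm13 (22 vCPU) → host 9 (remaining 10 vCPU)
vm14 (3 vCPU) → host 3 (remaining 10 vCPU)
vm15 (24 vCPU) → host 10 (remaining 8 vCPU)
vm16 (6 vCPU) → host 6 (remaining 6 vCPU)
10 hosts × 32 vCPU = 320 vCPU; used 231 vCPU; unused 89 vCPU.

89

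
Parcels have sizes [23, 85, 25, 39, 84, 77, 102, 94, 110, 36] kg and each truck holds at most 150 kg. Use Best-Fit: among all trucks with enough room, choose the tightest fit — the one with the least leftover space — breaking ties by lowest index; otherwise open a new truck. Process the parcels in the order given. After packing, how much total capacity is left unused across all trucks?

23 kg → truck 1 (remaining 127 kg)
85 kg → truck 1 (remaining 42 kg)
25 kg → truck 1 (remaining 17 kg)
39 kg → truck 2 (remaining 111 kg)
84 kg → truck 2 (remaining 27 kg)
77 kg → truck 3 (remaining 73 kg)
102 kg → truck 4 (remaining 48 kg)
94 kg → truck 5 (remaining 56 kg)
110 kg → truck 6 (remaining 40 kg)
36 kg → truck 6 (remaining 4 kg)
6 trucks × 150 kg = 900 kg; used 675 kg; unused 225 kg.

225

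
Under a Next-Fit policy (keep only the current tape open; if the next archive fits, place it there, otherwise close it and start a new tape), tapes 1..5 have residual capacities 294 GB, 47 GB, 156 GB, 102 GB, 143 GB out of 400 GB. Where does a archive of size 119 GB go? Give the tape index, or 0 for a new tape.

Next-Fit only looks at tape 5, which has 143 GB free.
119 GB fits there.

5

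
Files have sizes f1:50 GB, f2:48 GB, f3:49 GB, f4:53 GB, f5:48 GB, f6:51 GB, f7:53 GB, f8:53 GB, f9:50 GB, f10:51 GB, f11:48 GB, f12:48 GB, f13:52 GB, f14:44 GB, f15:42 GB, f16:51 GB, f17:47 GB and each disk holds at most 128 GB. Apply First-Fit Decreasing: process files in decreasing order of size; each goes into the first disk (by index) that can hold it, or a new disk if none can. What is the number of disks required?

9 disks

Sorted descending: 53, 53, 53, 52, 51, 51, 51, 50, 50, 49, 48, 48, 48, 48, 47, 44, 42.
53 GB → disk 1 (remaining 75 GB)
53 GB → disk 1 (remaining 22 GB)
53 GB → disk 2 (remaining 75 GB)
52 GB → disk 2 (remaining 23 GB)
51 GB → disk 3 (remaining 77 GB)
51 GB → disk 3 (remaining 26 GB)
51 GB → disk 4 (remaining 77 GB)
50 GB → disk 4 (remaining 27 GB)
50 GB → disk 5 (remaining 78 GB)
49 GB → disk 5 (remaining 29 GB)
48 GB → disk 6 (remaining 80 GB)
48 GB → disk 6 (remaining 32 GB)
48 GB → disk 7 (remaining 80 GB)
48 GB → disk 7 (remaining 32 GB)
47 GB → disk 8 (remaining 81 GB)
44 GB → disk 8 (remaining 37 GB)
42 GB → disk 9 (remaining 86 GB)
Final disks: [53,53] [53,52] [51,51] [51,50] [50,49] [48,48] [48,48] [47,44] [42].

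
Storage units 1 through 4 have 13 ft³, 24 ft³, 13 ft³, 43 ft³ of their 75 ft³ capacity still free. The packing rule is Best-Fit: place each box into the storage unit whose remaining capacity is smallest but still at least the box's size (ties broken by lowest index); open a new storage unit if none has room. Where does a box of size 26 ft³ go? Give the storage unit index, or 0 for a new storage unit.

Storage units with room: storage unit 4 (43 ft³).
Tightest fit is storage unit 4 with 43 ft³ free.

4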